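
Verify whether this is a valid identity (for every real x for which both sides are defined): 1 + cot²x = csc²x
Claim: 1 + cot²x = csc²x.
Reasoning: Start from sin²x + cos²x = 1 and divide every term by sin²x (allowed wherever cot x and csc x are defined): 1 + cot²x = 1/sin²x = csc²x.
So the two sides agree for every real x for which both sides are defined.

Conclusion: Yes, this is an identity.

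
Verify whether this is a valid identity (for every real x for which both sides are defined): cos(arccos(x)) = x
Yes, this is an identity.

Claim: cos(arccos(x)) = x.
Reasoning: For -1 ≤ x ≤ 1 (where arccos is defined), arccos(x) is by definition an angle whose cosine equals x. Taking the cosine of that angle returns x. (Note the other order, arccos(cos x) = x, is NOT an identity.)
So the two sides agree for every real x for which both sides are defined.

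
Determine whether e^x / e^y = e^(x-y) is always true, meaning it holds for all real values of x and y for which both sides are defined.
Yes, this is an identity.

Claim: e^x / e^y = e^(x-y).
Reasoning: 1/e^y = e^(-y), so e^x / e^y = e^x · e^(-y) = e^(x + (-y)) = e^(x-y) by the product rule for exponents.
So the two sides agree for all real values of x and y for which both sides are defined.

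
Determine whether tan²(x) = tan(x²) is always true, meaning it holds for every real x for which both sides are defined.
No, this is NOT an identity.

Claim: tan²(x) = tan(x²).
Test a specific point where both sides are defined: x = π/4.
LHS = tan²(x) ≈ 1.0000
RHS = tan(x²) ≈ 0.7092
Since 1.0000 ≠ 0.7092, the equation fails at this point, so it cannot hold for every real x for which both sides are defined.
tan²(x) means (tan x)², squaring the output; tan(x²) squares the input. These are different functions.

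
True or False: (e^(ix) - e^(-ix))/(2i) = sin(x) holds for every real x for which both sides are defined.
Claim: (e^(ix) - e^(-ix))/(2i) = sin(x).
Reasoning: By Euler's formula e^(ix) = cos(x) + i·sin(x) and e^(-ix) = cos(x) - i·sin(x). Subtracting cancels the cosine terms: e^(ix) - e^(-ix) = 2i·sin(x); divide by 2i.
So the two sides agree for every real x for which both sides are defined.

Conclusion: True.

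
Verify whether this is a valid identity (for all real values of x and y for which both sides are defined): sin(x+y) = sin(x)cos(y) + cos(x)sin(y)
Yes, this is an identity.

Claim: sin(x+y) = sin(x)cos(y) + cos(x)sin(y).
Reasoning: By Euler's formula e^(i(x+y)) = e^(ix)·e^(iy) = (cos x + i·sin x)(cos y + i·sin y). The imaginary part of the left side is sin(x+y); the imaginary part of the product is sin(x)cos(y) + cos(x)sin(y).
So the two sides agree for all real values of x and y for which both sides are defined.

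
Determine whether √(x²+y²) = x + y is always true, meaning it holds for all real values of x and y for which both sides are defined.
Claim: √(x²+y²) = x + y.
Test a specific point where both sides are defined: x = 1, y = 3/2.
LHS = √(x²+y²) ≈ 1.8028
RHS = x + y ≈ 2.5000
Since 1.8028 ≠ 2.5000, the equation fails at this point, so it cannot hold for all real values of x and y for which both sides are defined.
(x+y)² = x² + 2xy + y², not x² + y², so the square root does not split this way.

Conclusion: No, this is NOT an identity.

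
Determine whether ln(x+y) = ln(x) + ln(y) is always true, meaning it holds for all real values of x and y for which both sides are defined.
No, this is NOT an identity.

Claim: ln(x+y) = ln(x) + ln(y).
Test a specific point where both sides are defined: x = 5, y = 3.
LHS = ln(x+y) ≈ 2.0794
RHS = ln(x) + ln(y) ≈ 2.7081
Since 2.0794 ≠ 2.7081, the equation fails at this point, so it cannot hold for all real values of x and y for which both sides are defined.
ln(x) + ln(y) = ln(xy), not ln(x+y).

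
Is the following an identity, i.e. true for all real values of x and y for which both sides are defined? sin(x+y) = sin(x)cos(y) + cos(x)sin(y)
Yes, this is an identity.

Claim: sin(x+y) = sin(x)cos(y) + cos(x)sin(y).
Reasoning: By Euler's formula e^(i(x+y)) = e^(ix)·e^(iy) = (cos x + i·sin x)(cos y + i·sin y). The imaginary part of the left side is sin(x+y); the imaginary part of the product is sin(x)cos(y) + cos(x)sin(y).
So the two sides agree for all real values of x and y for which both sides are defined.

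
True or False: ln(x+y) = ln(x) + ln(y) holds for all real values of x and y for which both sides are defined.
False.

Claim: ln(x+y) = ln(x) + ln(y).
Test a specific point where both sides are defined: x = 1, y = 1/2.
LHS = ln(x+y) ≈ 0.4055
RHS = ln(x) + ln(y) ≈ -0.6931
Since 0.4055 ≠ -0.6931, the equation fails at this point, so it cannot hold for all real values of x and y for which both sides are defined.
ln(x) + ln(y) = ln(xy), not ln(x+y).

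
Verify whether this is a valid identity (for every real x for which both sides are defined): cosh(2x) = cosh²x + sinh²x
Claim: cosh(2x) = cosh²x + sinh²x.
Reasoning: cosh²x = (e^(2x) + 2 + e^(-2x))/4 and sinh²x = (e^(2x) - 2 + e^(-2x))/4. Adding gives (2e^(2x) + 2e^(-2x))/4 = (e^(2x) + e^(-2x))/2 = cosh(2x).
So the two sides agree for every real x for which both sides are defined.

Conclusion: Yes, this is an identity.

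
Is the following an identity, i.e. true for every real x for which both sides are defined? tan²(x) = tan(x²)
No, this is NOT an identity.

Claim: tan²(x) = tan(x²).
Test a specific point where both sides are defined: x = -π/6.
LHS = tan²(x) ≈ 0.3333
RHS = tan(x²) ≈ 0.2812
Since 0.3333 ≠ 0.2812, the equation fails at this point, so it cannot hold for every real x for which both sides are defined.
tan²(x) means (tan x)², squaring the output; tan(x²) squares the input. These are different functions.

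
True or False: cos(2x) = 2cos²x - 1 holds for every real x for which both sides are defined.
Claim: cos(2x) = 2cos²x - 1.
Reasoning: cos(2x) = cos²x - sin²x. Replace sin²x by 1 - cos²x: cos²x - (1 - cos²x) = 2cos²x - 1.
So the two sides agree for every real x for which both sides are defined.

Conclusion: True.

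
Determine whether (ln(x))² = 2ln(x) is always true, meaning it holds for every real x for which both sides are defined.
No, this is NOT an identity.

Claim: (ln(x))² = 2ln(x).
Test a specific point where both sides are defined: x = 4.
LHS = (ln(x))² ≈ 1.9218
RHS = 2ln(x) ≈ 2.7726
Since 1.9218 ≠ 2.7726, the equation fails at this point, so it cannot hold for every real x for which both sides are defined.
2ln(x) equals ln(x²), which is not the same as (ln x)².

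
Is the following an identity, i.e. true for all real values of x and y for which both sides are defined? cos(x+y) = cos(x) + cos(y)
No, this is NOT an identity.

Claim: cos(x+y) = cos(x) + cos(y).
Test a specific point where both sides are defined: x = -π/2, y = 3π/4.
LHS = cos(x+y) ≈ 0.7071
RHS = cos(x) + cos(y) ≈ -0.7071
Since 0.7071 ≠ -0.7071, the equation fails at this point, so it cannot hold for all real values of x and y for which both sides are defined.
The correct expansion is cos(x+y) = cos(x)cos(y) - sin(x)sin(y); cosine is not additive.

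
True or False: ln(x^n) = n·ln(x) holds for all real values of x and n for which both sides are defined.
True.

Claim: ln(x^n) = n·ln(x).
Reasoning: The right side requires x > 0. For x > 0, x^n = (e^(ln x))^n = e^(n·ln x), so taking ln of both sides gives ln(x^n) = n·ln(x).
So the two sides agree for all real values of x and n for which both sides are defined.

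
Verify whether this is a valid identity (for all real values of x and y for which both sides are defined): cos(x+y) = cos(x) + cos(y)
Claim: cos(x+y) = cos(x) + cos(y).
Test a specific point where both sides are defined: x = -π/2, y = -π/6.
LHS = cos(x+y) ≈ -0.5000
RHS = cos(x) + cos(y) ≈ 0.8660
Since -0.5000 ≠ 0.8660, the equation fails at this point, so it cannot hold for all real values of x and y for which both sides are defined.
The correct expansion is cos(x+y) = cos(x)cos(y) - sin(x)sin(y); cosine is not additive.

Conclusion: No, this is NOT an identity.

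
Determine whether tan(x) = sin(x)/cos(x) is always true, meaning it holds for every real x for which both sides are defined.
Yes, this is an identity.

Claim: tan(x) = sin(x)/cos(x).
Reasoning: For an angle x whose terminal point on the unit circle is (cos x, sin x), tan(x) is defined as the ratio (second coordinate)/(first coordinate) = sin(x)/cos(x), wherever cos(x) ≠ 0.
So the two sides agree for every real x for which both sides are defined.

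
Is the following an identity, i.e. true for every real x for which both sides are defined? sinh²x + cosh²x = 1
Claim: sinh²x + cosh²x = 1.
Test a specific point where both sides are defined: x = 1.
LHS = sinh²x + cosh²x ≈ 3.7622
RHS = 1 ≈ 1.0000
Since 3.7622 ≠ 1.0000, the equation fails at this point, so it cannot hold for every real x for which both sides are defined.
The correct hyperbolic identity is cosh²x - sinh²x = 1 (a difference); the sum sinh²x + cosh²x equals cosh(2x).

Conclusion: No, this is NOT an identity.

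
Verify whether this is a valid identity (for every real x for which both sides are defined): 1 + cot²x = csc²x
Yes, this is an identity.

Claim: 1 + cot²x = csc²x.
Reasoning: Start from sin²x + cos²x = 1 and divide every term by sin²x (allowed wherever cot x and csc x are defined): 1 + cot²x = 1/sin²x = csc²x.
So the two sides agree for every real x for which both sides are defined.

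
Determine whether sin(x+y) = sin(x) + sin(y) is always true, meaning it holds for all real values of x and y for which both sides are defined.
Claim: sin(x+y) = sin(x) + sin(y).
Test a specific point where both sides are defined: x = π/2, y = 2π/3.
LHS = sin(x+y) ≈ -0.5000
RHS = sin(x) + sin(y) ≈ 1.8660
Since -0.5000 ≠ 1.8660, the equation fails at this point, so it cannot hold for all real values of x and y for which both sides are defined.
The correct expansion is sin(x+y) = sin(x)cos(y) + cos(x)sin(y); sine is not additive.

Conclusion: No, this is NOT an identity.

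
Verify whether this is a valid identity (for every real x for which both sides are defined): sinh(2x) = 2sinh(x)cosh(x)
Claim: sinh(2x) = 2sinh(x)cosh(x).
Reasoning: 2sinh(x)cosh(x) = 2 · (e^x - e^-x)/2 · (e^x + e^-x)/2 = (e^(2x) - e^(-2x))/2 = sinh(2x).
So the two sides agree for every real x for which both sides are defined.

Conclusion: Yes, this is an identity.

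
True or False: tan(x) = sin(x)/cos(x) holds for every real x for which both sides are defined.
True.

Claim: tan(x) = sin(x)/cos(x).
Reasoning: For an angle x whose terminal point on the unit circle is (cos x, sin x), tan(x) is defined as the ratio (second coordinate)/(first coordinate) = sin(x)/cos(x), wherever cos(x) ≠ 0.
So the two sides agree for every real x for which both sides are defined.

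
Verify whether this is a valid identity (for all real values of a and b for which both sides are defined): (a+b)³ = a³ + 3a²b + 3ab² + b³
Yes, this is an identity.

Claim: (a+b)³ = a³ + 3a²b + 3ab² + b³.
Reasoning: (a+b)³ = (a+b)(a+b)² = (a+b)(a² + 2ab + b²) = a³ + 2a²b + ab² + a²b + 2ab² + b³ = a³ + 3a²b + 3ab² + b³.
So the two sides agree for all real values of a and b for which both sides are defined.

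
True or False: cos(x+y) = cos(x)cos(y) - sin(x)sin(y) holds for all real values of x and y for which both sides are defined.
Claim: cos(x+y) = cos(x)cos(y) - sin(x)sin(y).
Reasoning: By Euler's formula e^(i(x+y)) = e^(ix)·e^(iy) = (cos x + i·sin x)(cos y + i·sin y). The real part of the left side is cos(x+y); the real part of the product is cos(x)cos(y) - sin(x)sin(y) (since i·i = -1).
So the two sides agree for all real values of x and y for which both sides are defined.

Conclusion: True.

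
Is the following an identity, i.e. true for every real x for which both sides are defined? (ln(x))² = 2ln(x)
Claim: (ln(x))² = 2ln(x).
Test a specific point where both sides are defined: x = 1/2.
LHS = (ln(x))² ≈ 0.4805
RHS = 2ln(x) ≈ -1.3863
Since 0.4805 ≠ -1.3863, the equation fails at this point, so it cannot hold for every real x for which both sides are defined.
2ln(x) equals ln(x²), which is not the same as (ln x)².

Conclusion: No, this is NOT an identity.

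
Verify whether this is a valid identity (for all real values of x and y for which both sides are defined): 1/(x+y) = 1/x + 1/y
No, this is NOT an identity.

Claim: 1/(x+y) = 1/x + 1/y.
Test a specific point where both sides are defined: x = 2, y = 2.
LHS = 1/(x+y) ≈ 0.2500
RHS = 1/x + 1/y ≈ 1.0000
Since 0.2500 ≠ 1.0000, the equation fails at this point, so it cannot hold for all real values of x and y for which both sides are defined.
1/x + 1/y = (x+y)/(xy), which is not 1/(x+y).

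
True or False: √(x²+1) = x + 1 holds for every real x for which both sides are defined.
Claim: √(x²+1) = x + 1.
Test a specific point where both sides are defined: x = 4.
LHS = √(x²+1) ≈ 4.1231
RHS = x + 1 ≈ 5.0000
Since 4.1231 ≠ 5.0000, the equation fails at this point, so it cannot hold for every real x for which both sides are defined.
(x+1)² = x² + 2x + 1 ≠ x² + 1 unless x = 0.

Conclusion: False.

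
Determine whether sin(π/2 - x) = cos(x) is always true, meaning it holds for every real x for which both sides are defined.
Claim: sin(π/2 - x) = cos(x).
Reasoning: Use sin(u - v) = sin(u)cos(v) - cos(u)sin(v) with u = π/2, v = x: sin(π/2)cos(x) - cos(π/2)sin(x) = 1·cos(x) - 0·sin(x) = cos(x).
So the two sides agree for every real x for which both sides are defined.

Conclusion: Yes, this is an identity.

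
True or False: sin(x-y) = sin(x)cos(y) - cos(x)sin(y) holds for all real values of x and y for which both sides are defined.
True.

Claim: sin(x-y) = sin(x)cos(y) - cos(x)sin(y).
Reasoning: Replace y by -y in sin(x+y) = sin(x)cos(y) + cos(x)sin(y) and use cos(-y) = cos(y), sin(-y) = -sin(y): sin(x-y) = sin(x)cos(y) - cos(x)sin(y).
So the two sides agree for all real values of x and y for which both sides are defined.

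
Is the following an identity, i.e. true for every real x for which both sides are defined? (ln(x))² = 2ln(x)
No, this is NOT an identity.

Claim: (ln(x))² = 2ln(x).
Test a specific point where both sides are defined: x = 2.
LHS = (ln(x))² ≈ 0.4805
RHS = 2ln(x) ≈ 1.3863
Since 0.4805 ≠ 1.3863, the equation fails at this point, so it cannot hold for every real x for which both sides are defined.
2ln(x) equals ln(x²), which is not the same as (ln x)².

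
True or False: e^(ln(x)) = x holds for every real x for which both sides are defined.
True.

Claim: e^(ln(x)) = x.
Reasoning: For x > 0, ln(x) is by definition the exponent p such that e^p = x. Raising e to that exponent therefore returns x: e^(ln x) = x.
So the two sides agree for every real x for which both sides are defined.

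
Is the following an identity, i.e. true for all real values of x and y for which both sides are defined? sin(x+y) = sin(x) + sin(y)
No, this is NOT an identity.

Claim: sin(x+y) = sin(x) + sin(y).
Test a specific point where both sides are defined: x = π/2, y = -π/4.
LHS = sin(x+y) ≈ 0.7071
RHS = sin(x) + sin(y) ≈ 0.2929
Since 0.7071 ≠ 0.2929, the equation fails at this point, so it cannot hold for all real values of x and y for which both sides are defined.
The correct expansion is sin(x+y) = sin(x)cos(y) + cos(x)sin(y); sine is not additive.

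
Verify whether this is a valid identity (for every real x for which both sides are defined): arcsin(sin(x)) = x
No, this is NOT an identity.

Claim: arcsin(sin(x)) = x.
Test a specific point where both sides are defined: x = 2π/3.
LHS = arcsin(sin(x)) ≈ 1.0472
RHS = x ≈ 2.0944
Since 1.0472 ≠ 2.0944, the equation fails at this point, so it cannot hold for every real x for which both sides are defined.
arcsin only returns values in [-π/2, π/2], so arcsin(sin(x)) = x holds only for x in that interval, not for all real x.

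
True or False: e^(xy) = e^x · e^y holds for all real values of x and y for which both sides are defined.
False.

Claim: e^(xy) = e^x · e^y.
Test a specific point where both sides are defined: x = -3, y = 1.
LHS = e^(xy) ≈ 0.0498
RHS = e^x · e^y ≈ 0.1353
Since 0.0498 ≠ 0.1353, the equation fails at this point, so it cannot hold for all real values of x and y for which both sides are defined.
e^x · e^y = e^(x+y), not e^(xy).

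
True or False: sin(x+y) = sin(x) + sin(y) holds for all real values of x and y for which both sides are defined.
Claim: sin(x+y) = sin(x) + sin(y).
Test a specific point where both sides are defined: x = -π/6, y = π/2.
LHS = sin(x+y) ≈ 0.8660
RHS = sin(x) + sin(y) ≈ 0.5000
Since 0.8660 ≠ 0.5000, the equation fails at this point, so it cannot hold for all real values of x and y for which both sides are defined.
The correct expansion is sin(x+y) = sin(x)cos(y) + cos(x)sin(y); sine is not additive.

Conclusion: False.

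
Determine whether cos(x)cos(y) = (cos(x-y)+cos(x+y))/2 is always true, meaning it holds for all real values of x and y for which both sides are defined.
Claim: cos(x)cos(y) = (cos(x-y)+cos(x+y))/2.
Reasoning: cos(x-y) = cos(x)cos(y) + sin(x)sin(y) and cos(x+y) = cos(x)cos(y) - sin(x)sin(y). Adding, cos(x-y) + cos(x+y) = 2cos(x)cos(y); divide by 2.
So the two sides agree for all real values of x and y for which both sides are defined.

Conclusion: Yes, this is an identity.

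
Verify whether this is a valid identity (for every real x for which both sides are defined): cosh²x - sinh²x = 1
Yes, this is an identity.

Claim: cosh²x - sinh²x = 1.
Reasoning: With cosh(x) = (e^x + e^-x)/2 and sinh(x) = (e^x - e^-x)/2: cosh²x = (e^(2x) + 2 + e^(-2x))/4 and sinh²x = (e^(2x) - 2 + e^(-2x))/4. Subtracting leaves 4/4 = 1.
So the two sides agree for every real x for which both sides are defined.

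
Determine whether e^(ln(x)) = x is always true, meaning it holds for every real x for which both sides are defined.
Yes, this is an identity.

Claim: e^(ln(x)) = x.
Reasoning: For x > 0, ln(x) is by definition the exponent p such that e^p = x. Raising e to that exponent therefore returns x: e^(ln x) = x.
So the two sides agree for every real x for which both sides are defined.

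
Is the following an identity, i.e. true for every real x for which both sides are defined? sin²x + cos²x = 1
Yes, this is an identity.

Claim: sin²x + cos²x = 1.
Reasoning: The point (cos x, sin x) lies on the unit circle X² + Y² = 1, so cos²x + sin²x = 1 for every real x.
So the two sides agree for every real x for which both sides are defined.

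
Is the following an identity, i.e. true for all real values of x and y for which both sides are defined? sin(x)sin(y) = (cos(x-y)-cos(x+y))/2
Yes, this is an identity.

Claim: sin(x)sin(y) = (cos(x-y)-cos(x+y))/2.
Reasoning: cos(x-y) = cos(x)cos(y) + sin(x)sin(y) and cos(x+y) = cos(x)cos(y) - sin(x)sin(y). Subtracting, cos(x-y) - cos(x+y) = 2sin(x)sin(y); divide by 2.
So the two sides agree for all real values of x and y for which both sides are defined.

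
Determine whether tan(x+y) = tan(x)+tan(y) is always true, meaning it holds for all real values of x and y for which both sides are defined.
Claim: tan(x+y) = tan(x)+tan(y).
Test a specific point where both sides are defined: x = -π/6, y = π/3.
LHS = tan(x+y) ≈ 0.5774
RHS = tan(x)+tan(y) ≈ 1.1547
Since 0.5774 ≠ 1.1547, the equation fails at this point, so it cannot hold for all real values of x and y for which both sides are defined.
The correct formula is tan(x+y) = (tan(x) + tan(y))/(1 - tan(x)tan(y)).

Conclusion: No, this is NOT an identity.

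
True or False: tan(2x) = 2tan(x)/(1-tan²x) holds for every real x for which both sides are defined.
True.

Claim: tan(2x) = 2tan(x)/(1-tan²x).
Reasoning: tan(2x) = sin(2x)/cos(2x) = 2sin(x)cos(x) / (cos²x - sin²x). Divide numerator and denominator by cos²x: 2tan(x) / (1 - tan²x).
So the two sides agree for every real x for which both sides are defined.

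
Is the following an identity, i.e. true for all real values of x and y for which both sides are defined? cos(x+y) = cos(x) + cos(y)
No, this is NOT an identity.

Claim: cos(x+y) = cos(x) + cos(y).
Test a specific point where both sides are defined: x = -π/2, y = -π/6.
LHS = cos(x+y) ≈ -0.5000
RHS = cos(x) + cos(y) ≈ 0.8660
Since -0.5000 ≠ 0.8660, the equation fails at this point, so it cannot hold for all real values of x and y for which both sides are defined.
The correct expansion is cos(x+y) = cos(x)cos(y) - sin(x)sin(y); cosine is not additive.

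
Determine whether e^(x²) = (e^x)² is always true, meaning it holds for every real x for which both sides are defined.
Claim: e^(x²) = (e^x)².
Test a specific point where both sides are defined: x = 3.
LHS = e^(x²) ≈ 8103.0839
RHS = (e^x)² ≈ 403.4288
Since 8103.0839 ≠ 403.4288, the equation fails at this point, so it cannot hold for every real x for which both sides are defined.
(e^x)² = e^(2x), and 2x ≠ x² in general.

Conclusion: No, this is NOT an identity.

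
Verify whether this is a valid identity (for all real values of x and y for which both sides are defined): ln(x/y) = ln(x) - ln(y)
Yes, this is an identity.

Claim: ln(x/y) = ln(x) - ln(y).
Reasoning: Both sides are simultaneously defined only when x, y > 0. Write x = e^p, y = e^q. Then x/y = e^(p-q), so ln(x/y) = p - q = ln(x) - ln(y).
So the two sides agree for all real values of x and y for which both sides are defined.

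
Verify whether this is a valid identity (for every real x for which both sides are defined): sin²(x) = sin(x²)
Claim: sin²(x) = sin(x²).
Test a specific point where both sides are defined: x = π/6.
LHS = sin²(x) ≈ 0.2500
RHS = sin(x²) ≈ 0.2707
Since 0.2500 ≠ 0.2707, the equation fails at this point, so it cannot hold for every real x for which both sides are defined.
sin²(x) means (sin x)², squaring the output; sin(x²) squares the input. These are different functions.

Conclusion: No, this is NOT an identity.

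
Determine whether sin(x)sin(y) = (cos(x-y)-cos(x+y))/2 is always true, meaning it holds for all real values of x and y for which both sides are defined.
Yes, this is an identity.

Claim: sin(x)sin(y) = (cos(x-y)-cos(x+y))/2.
Reasoning: cos(x-y) = cos(x)cos(y) + sin(x)sin(y) and cos(x+y) = cos(x)cos(y) - sin(x)sin(y). Subtracting, cos(x-y) - cos(x+y) = 2sin(x)sin(y); divide by 2.
So the two sides agree for all real values of x and y for which both sides are defined.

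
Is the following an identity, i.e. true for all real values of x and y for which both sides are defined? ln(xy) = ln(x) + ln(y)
Yes, this is an identity.

Claim: ln(xy) = ln(x) + ln(y).
Reasoning: Both sides are simultaneously defined only when x, y > 0. Write x = e^p, y = e^q (p = ln x, q = ln y). Then xy = e^p · e^q = e^(p+q), so ln(xy) = p + q = ln(x) + ln(y).
So the two sides agree for all real values of x and y for which both sides are defined.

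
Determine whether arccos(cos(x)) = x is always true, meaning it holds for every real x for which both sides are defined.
No, this is NOT an identity.

Claim: arccos(cos(x)) = x.
Test a specific point where both sides are defined: x = -π/3.
LHS = arccos(cos(x)) ≈ 1.0472
RHS = x ≈ -1.0472
Since 1.0472 ≠ -1.0472, the equation fails at this point, so it cannot hold for every real x for which both sides are defined.
arccos only returns values in [0, π], so arccos(cos(x)) = x holds only for x in that interval, not for all real x.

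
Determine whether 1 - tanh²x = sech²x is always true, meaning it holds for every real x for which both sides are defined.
Claim: 1 - tanh²x = sech²x.
Reasoning: Divide cosh²x - sinh²x = 1 through by cosh²x (never zero): 1 - tanh²x = 1/cosh²x = sech²x.
So the two sides agree for every real x for which both sides are defined.

Conclusion: Yes, this is an identity.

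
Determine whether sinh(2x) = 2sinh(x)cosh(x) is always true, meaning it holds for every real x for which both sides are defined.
Claim: sinh(2x) = 2sinh(x)cosh(x).
Reasoning: 2sinh(x)cosh(x) = 2 · (e^x - e^-x)/2 · (e^x + e^-x)/2 = (e^(2x) - e^(-2x))/2 = sinh(2x).
So the two sides agree for every real x for which both sides are defined.

Conclusion: Yes, this is an identity.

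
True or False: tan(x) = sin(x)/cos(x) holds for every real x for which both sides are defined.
Claim: tan(x) = sin(x)/cos(x).
Reasoning: For an angle x whose terminal point on the unit circle is (cos x, sin x), tan(x) is defined as the ratio (second coordinate)/(first coordinate) = sin(x)/cos(x), wherever cos(x) ≠ 0.
So the two sides agree for every real x for which both sides are defined.

Conclusion: True.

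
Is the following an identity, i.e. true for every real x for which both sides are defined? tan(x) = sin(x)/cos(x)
Yes, this is an identity.

Claim: tan(x) = sin(x)/cos(x).
Reasoning: For an angle x whose terminal point on the unit circle is (cos x, sin x), tan(x) is defined as the ratio (second coordinate)/(first coordinate) = sin(x)/cos(x), wherever cos(x) ≠ 0.
So the two sides agree for every real x for which both sides are defined.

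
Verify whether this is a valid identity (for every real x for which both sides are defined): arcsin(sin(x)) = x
No, this is NOT an identity.

Claim: arcsin(sin(x)) = x.
Test a specific point where both sides are defined: x = π.
LHS = arcsin(sin(x)) ≈ 0.0000
RHS = x ≈ 3.1416
Since 0.0000 ≠ 3.1416, the equation fails at this point, so it cannot hold for every real x for which both sides are defined.
arcsin only returns values in [-π/2, π/2], so arcsin(sin(x)) = x holds only for x in that interval, not for all real x.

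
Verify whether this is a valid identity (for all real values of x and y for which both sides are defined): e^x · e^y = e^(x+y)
Claim: e^x · e^y = e^(x+y).
Reasoning: This is the law of exponents for a common base: multiplying powers adds exponents. E.g. from the series, (Σ x^j/j!)(Σ y^k/k!) = Σ_m (Σ_{j+k=m} x^j y^k/(j!k!)) = Σ_m (x+y)^m/m! by the binomial theorem.
So the two sides agree for all real values of x and y for which both sides are defined.

Conclusion: Yes, this is an identity.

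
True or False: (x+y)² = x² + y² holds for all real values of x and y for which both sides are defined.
False.

Claim: (x+y)² = x² + y².
Test a specific point where both sides are defined: x = 1, y = 4.
LHS = (x+y)² ≈ 25.0000
RHS = x² + y² ≈ 17.0000
Since 25.0000 ≠ 17.0000, the equation fails at this point, so it cannot hold for all real values of x and y for which both sides are defined.
The correct expansion is (x+y)² = x² + 2xy + y²; the cross term 2xy is missing.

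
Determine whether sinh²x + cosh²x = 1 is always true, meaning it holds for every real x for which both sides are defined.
No, this is NOT an identity.

Claim: sinh²x + cosh²x = 1.
Test a specific point where both sides are defined: x = 1.
LHS = sinh²x + cosh²x ≈ 3.7622
RHS = 1 ≈ 1.0000
Since 3.7622 ≠ 1.0000, the equation fails at this point, so it cannot hold for every real x for which both sides are defined.
The correct hyperbolic identity is cosh²x - sinh²x = 1 (a difference); the sum sinh²x + cosh²x equals cosh(2x).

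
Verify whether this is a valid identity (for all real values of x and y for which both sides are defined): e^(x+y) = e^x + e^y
Claim: e^(x+y) = e^x + e^y.
Test a specific point where both sides are defined: x = -1, y = 2.
LHS = e^(x+y) ≈ 2.7183
RHS = e^x + e^y ≈ 7.7569
Since 2.7183 ≠ 7.7569, the equation fails at this point, so it cannot hold for all real values of x and y for which both sides are defined.
The correct rule is e^(x+y) = e^x · e^y (a product, not a sum).

Conclusion: No, this is NOT an identity.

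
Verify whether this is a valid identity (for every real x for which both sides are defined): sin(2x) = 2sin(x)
Claim: sin(2x) = 2sin(x).
Test a specific point where both sides are defined: x = -π/6.
LHS = sin(2x) ≈ -0.8660
RHS = 2sin(x) ≈ -1.0000
Since -0.8660 ≠ -1.0000, the equation fails at this point, so it cannot hold for every real x for which both sides are defined.
The correct double-angle formula is sin(2x) = 2sin(x)cos(x).

Conclusion: No, this is NOT an identity.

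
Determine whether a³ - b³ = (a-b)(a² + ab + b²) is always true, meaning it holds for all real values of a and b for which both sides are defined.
Yes, this is an identity.

Claim: a³ - b³ = (a-b)(a² + ab + b²).
Reasoning: Expand the right side: (a-b)(a² + ab + b²) = a³ + a²b + ab² - a²b - ab² - b³ = a³ - b³ (the middle terms cancel in pairs).
So the two sides agree for all real values of a and b for which both sides are defined.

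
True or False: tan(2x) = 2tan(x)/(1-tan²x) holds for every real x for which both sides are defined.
True.

Claim: tan(2x) = 2tan(x)/(1-tan²x).
Reasoning: tan(2x) = sin(2x)/cos(2x) = 2sin(x)cos(x) / (cos²x - sin²x). Divide numerator and denominator by cos²x: 2tan(x) / (1 - tan²x).
So the two sides agree for every real x for which both sides are defined.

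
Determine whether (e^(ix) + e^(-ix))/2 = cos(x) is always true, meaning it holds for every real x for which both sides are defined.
Claim: (e^(ix) + e^(-ix))/2 = cos(x).
Reasoning: By Euler's formula e^(ix) = cos(x) + i·sin(x) and e^(-ix) = cos(x) - i·sin(x). Adding cancels the sine terms: e^(ix) + e^(-ix) = 2cos(x); divide by 2.
So the two sides agree for every real x for which both sides are defined.

Conclusion: Yes, this is an identity.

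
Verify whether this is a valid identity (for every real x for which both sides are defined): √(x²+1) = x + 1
Claim: √(x²+1) = x + 1.
Test a specific point where both sides are defined: x = -2.
LHS = √(x²+1) ≈ 2.2361
RHS = x + 1 ≈ -1.0000
Since 2.2361 ≠ -1.0000, the equation fails at this point, so it cannot hold for every real x for which both sides are defined.
(x+1)² = x² + 2x + 1 ≠ x² + 1 unless x = 0.

Conclusion: No, this is NOT an identity.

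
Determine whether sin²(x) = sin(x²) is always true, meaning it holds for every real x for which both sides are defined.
Claim: sin²(x) = sin(x²).
Test a specific point where both sides are defined: x = 2π/3.
LHS = sin²(x) ≈ 0.7500
RHS = sin(x²) ≈ -0.9474
Since 0.7500 ≠ -0.9474, the equation fails at this point, so it cannot hold for every real x for which both sides are defined.
sin²(x) means (sin x)², squaring the output; sin(x²) squares the input. These are different functions.

Conclusion: No, this is NOT an identity.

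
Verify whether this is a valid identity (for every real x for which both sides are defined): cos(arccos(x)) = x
Yes, this is an identity.

Claim: cos(arccos(x)) = x.
Reasoning: For -1 ≤ x ≤ 1 (where arccos is defined), arccos(x) is by definition an angle whose cosine equals x. Taking the cosine of that angle returns x. (Note the other order, arccos(cos x) = x, is NOT an identity.)
So the two sides agree for every real x for which both sides are defined.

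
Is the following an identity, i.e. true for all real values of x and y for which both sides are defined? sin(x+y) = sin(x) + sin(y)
No, this is NOT an identity.

Claim: sin(x+y) = sin(x) + sin(y).
Test a specific point where both sides are defined: x = π/2, y = -π/6.
LHS = sin(x+y) ≈ 0.8660
RHS = sin(x) + sin(y) ≈ 0.5000
Since 0.8660 ≠ 0.5000, the equation fails at this point, so it cannot hold for all real values of x and y for which both sides are defined.
The correct expansion is sin(x+y) = sin(x)cos(y) + cos(x)sin(y); sine is not additive.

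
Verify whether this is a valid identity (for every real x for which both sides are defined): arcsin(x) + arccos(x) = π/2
Yes, this is an identity.

Claim: arcsin(x) + arccos(x) = π/2.
Reasoning: Both sides are defined for -1 ≤ x ≤ 1. Let θ = arcsin(x), so sin θ = x and θ ∈ [-π/2, π/2]. Then cos(π/2 - θ) = sin θ = x and π/2 - θ ∈ [0, π], which is exactly the range of arccos, so arccos(x) = π/2 - θ. Adding: arcsin(x) + arccos(x) = θ + (π/2 - θ) = π/2.
So the two sides agree for every real x for which both sides are defined.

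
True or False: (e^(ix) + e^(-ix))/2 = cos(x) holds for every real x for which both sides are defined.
True.

Claim: (e^(ix) + e^(-ix))/2 = cos(x).
Reasoning: By Euler's formula e^(ix) = cos(x) + i·sin(x) and e^(-ix) = cos(x) - i·sin(x). Adding cancels the sine terms: e^(ix) + e^(-ix) = 2cos(x); divide by 2.
So the two sides agree for every real x for which both sides are defined.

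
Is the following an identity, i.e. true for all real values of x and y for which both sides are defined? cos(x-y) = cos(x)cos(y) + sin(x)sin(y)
Claim: cos(x-y) = cos(x)cos(y) + sin(x)sin(y).
Reasoning: Replace y by -y in cos(x+y) = cos(x)cos(y) - sin(x)sin(y) and use cos(-y) = cos(y), sin(-y) = -sin(y): cos(x-y) = cos(x)cos(y) + sin(x)sin(y).
So the two sides agree for all real values of x and y for which both sides are defined.

Conclusion: Yes, this is an identity.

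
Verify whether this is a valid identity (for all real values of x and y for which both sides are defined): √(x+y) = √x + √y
No, this is NOT an identity.

Claim: √(x+y) = √x + √y.
Test a specific point where both sides are defined: x = 3/2, y = 3/2.
LHS = √(x+y) ≈ 1.7321
RHS = √x + √y ≈ 2.4495
Since 1.7321 ≠ 2.4495, the equation fails at this point, so it cannot hold for all real values of x and y for which both sides are defined.
Squaring the right side gives x + 2√(xy) + y, not x + y.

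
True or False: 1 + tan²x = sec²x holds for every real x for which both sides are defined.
True.

Claim: 1 + tan²x = sec²x.
Reasoning: Start from sin²x + cos²x = 1 and divide every term by cos²x (allowed wherever tan x and sec x are defined): tan²x + 1 = 1/cos²x = sec²x.
So the two sides agree for every real x for which both sides are defined.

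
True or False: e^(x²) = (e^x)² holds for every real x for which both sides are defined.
Claim: e^(x²) = (e^x)².
Test a specific point where both sides are defined: x = 1.
LHS = e^(x²) ≈ 2.7183
RHS = (e^x)² ≈ 7.3891
Since 2.7183 ≠ 7.3891, the equation fails at this point, so it cannot hold for every real x for which both sides are defined.
(e^x)² = e^(2x), and 2x ≠ x² in general.

Conclusion: False.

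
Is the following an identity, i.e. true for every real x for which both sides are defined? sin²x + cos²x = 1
Claim: sin²x + cos²x = 1.
Reasoning: The point (cos x, sin x) lies on the unit circle X² + Y² = 1, so cos²x + sin²x = 1 for every real x.
So the two sides agree for every real x for which both sides are defined.

Conclusion: Yes, this is an identity.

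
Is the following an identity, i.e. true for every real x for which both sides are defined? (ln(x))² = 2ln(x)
No, this is NOT an identity.

Claim: (ln(x))² = 2ln(x).
Test a specific point where both sides are defined: x = 4.
LHS = (ln(x))² ≈ 1.9218
RHS = 2ln(x) ≈ 2.7726
Since 1.9218 ≠ 2.7726, the equation fails at this point, so it cannot hold for every real x for which both sides are defined.
2ln(x) equals ln(x²), which is not the same as (ln x)².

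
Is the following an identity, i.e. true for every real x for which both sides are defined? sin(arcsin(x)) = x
Claim: sin(arcsin(x)) = x.
Reasoning: For -1 ≤ x ≤ 1 (where arcsin is defined), arcsin(x) is by definition an angle whose sine equals x. Taking the sine of that angle returns x. (Note the other order, arcsin(sin x) = x, is NOT an identity.)
So the two sides agree for every real x for which both sides are defined.

Conclusion: Yes, this is an identity.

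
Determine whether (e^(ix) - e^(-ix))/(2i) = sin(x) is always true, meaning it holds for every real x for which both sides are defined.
Yes, this is an identity.

Claim: (e^(ix) - e^(-ix))/(2i) = sin(x).
Reasoning: By Euler's formula e^(ix) = cos(x) + i·sin(x) and e^(-ix) = cos(x) - i·sin(x). Subtracting cancels the cosine terms: e^(ix) - e^(-ix) = 2i·sin(x); divide by 2i.
So the two sides agree for every real x for which both sides are defined.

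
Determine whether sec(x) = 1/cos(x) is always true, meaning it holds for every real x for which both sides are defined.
Claim: sec(x) = 1/cos(x).
Reasoning: sec(x) is by definition the reciprocal of cos(x), wherever cos(x) ≠ 0.
So the two sides agree for every real x for which both sides are defined.

Conclusion: Yes, this is an identity.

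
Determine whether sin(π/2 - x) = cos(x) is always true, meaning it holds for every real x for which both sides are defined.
Claim: sin(π/2 - x) = cos(x).
Reasoning: Use sin(u - v) = sin(u)cos(v) - cos(u)sin(v) with u = π/2, v = x: sin(π/2)cos(x) - cos(π/2)sin(x) = 1·cos(x) - 0·sin(x) = cos(x).
So the two sides agree for every real x for which both sides are defined.

Conclusion: Yes, this is an identity.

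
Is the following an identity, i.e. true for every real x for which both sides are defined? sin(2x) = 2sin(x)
Claim: sin(2x) = 2sin(x).
Test a specific point where both sides are defined: x = -π/3.
LHS = sin(2x) ≈ -0.8660
RHS = 2sin(x) ≈ -1.7321
Since -0.8660 ≠ -1.7321, the equation fails at this point, so it cannot hold for every real x for which both sides are defined.
The correct double-angle formula is sin(2x) = 2sin(x)cos(x).

Conclusion: No, this is NOT an identity.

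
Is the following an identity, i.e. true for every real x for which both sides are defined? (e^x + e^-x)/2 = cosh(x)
Yes, this is an identity.

Claim: (e^x + e^-x)/2 = cosh(x).
Reasoning: This is exactly the definition of the hyperbolic cosine: cosh(x) := (e^x + e^-x)/2.
So the two sides agree for every real x for which both sides are defined.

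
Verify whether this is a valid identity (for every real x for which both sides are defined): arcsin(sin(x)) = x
Claim: arcsin(sin(x)) = x.
Test a specific point where both sides are defined: x = 2π/3.
LHS = arcsin(sin(x)) ≈ 1.0472
RHS = x ≈ 2.0944
Since 1.0472 ≠ 2.0944, the equation fails at this point, so it cannot hold for every real x for which both sides are defined.
arcsin only returns values in [-π/2, π/2], so arcsin(sin(x)) = x holds only for x in that interval, not for all real x.

Conclusion: No, this is NOT an identity.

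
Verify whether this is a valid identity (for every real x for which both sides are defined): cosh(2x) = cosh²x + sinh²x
Yes, this is an identity.

Claim: cosh(2x) = cosh²x + sinh²x.
Reasoning: cosh²x = (e^(2x) + 2 + e^(-2x))/4 and sinh²x = (e^(2x) - 2 + e^(-2x))/4. Adding gives (2e^(2x) + 2e^(-2x))/4 = (e^(2x) + e^(-2x))/2 = cosh(2x).
So the two sides agree for every real x for which both sides are defined.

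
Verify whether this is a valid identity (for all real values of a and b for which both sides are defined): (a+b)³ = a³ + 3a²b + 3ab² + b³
Claim: (a+b)³ = a³ + 3a²b + 3ab² + b³.
Reasoning: (a+b)³ = (a+b)(a+b)² = (a+b)(a² + 2ab + b²) = a³ + 2a²b + ab² + a²b + 2ab² + b³ = a³ + 3a²b + 3ab² + b³.
So the two sides agree for all real values of a and b for which both sides are defined.

Conclusion: Yes, this is an identity.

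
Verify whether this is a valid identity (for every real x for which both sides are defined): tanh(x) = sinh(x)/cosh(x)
Claim: tanh(x) = sinh(x)/cosh(x).
Reasoning: tanh(x) is defined as sinh(x)/cosh(x) = (e^x - e^-x)/(e^x + e^-x); cosh(x) ≥ 1 is never zero, so this holds for every real x.
So the two sides agree for every real x for which both sides are defined.

Conclusion: Yes, this is an identity.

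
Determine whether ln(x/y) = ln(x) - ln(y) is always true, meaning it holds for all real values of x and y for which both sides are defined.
Yes, this is an identity.

Claim: ln(x/y) = ln(x) - ln(y).
Reasoning: Both sides are simultaneously defined only when x, y > 0. Write x = e^p, y = e^q. Then x/y = e^(p-q), so ln(x/y) = p - q = ln(x) - ln(y).
So the two sides agree for all real values of x and y for which both sides are defined.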